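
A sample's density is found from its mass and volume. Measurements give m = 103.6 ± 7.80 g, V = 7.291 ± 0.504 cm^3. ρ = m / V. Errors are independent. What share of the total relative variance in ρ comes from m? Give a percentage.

54.3%

(δρ/ρ)² = (1·δm/m)² + (-1·δV/V)²
  m term: (1×0.0753)² = 0.00567
  V term: (-1×0.0691)² = 0.00478
Total = 0.0104. Share from m = 0.00567/0.0104 = 0.543.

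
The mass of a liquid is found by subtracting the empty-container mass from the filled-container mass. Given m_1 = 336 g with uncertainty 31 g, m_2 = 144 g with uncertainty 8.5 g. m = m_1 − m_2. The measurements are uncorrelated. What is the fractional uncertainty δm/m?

m is a linear combination, so absolute uncertainties add in quadrature:
  (δm_1)² = 961;  (δm_2)² = 72.2
δm = √(1030) = 32.1 g
m = 192 g, so δm/m = 32.1/192 = 0.167.

0.167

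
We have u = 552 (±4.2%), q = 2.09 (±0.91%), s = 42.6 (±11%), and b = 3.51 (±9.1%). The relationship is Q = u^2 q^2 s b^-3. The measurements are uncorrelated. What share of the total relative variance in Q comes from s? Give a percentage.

(δQ/Q)² = (2·δu/u)² + (2·δq/q)² + (1·δs/s)² + (-3·δb/b)²
  u term: (2×0.0420)² = 0.00706
  q term: (2×0.00910)² = 0.000331
  s term: (1×0.110)² = 0.0121
  b term: (-3×0.0910)² = 0.0745
Total = 0.0940. Share from s = 0.0121/0.0940 = 0.129.

12.9%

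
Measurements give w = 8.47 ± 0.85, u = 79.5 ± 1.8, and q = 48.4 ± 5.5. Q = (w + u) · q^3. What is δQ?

3.41e+06

Let h = w + u = 88.0. δh = √(δw² + δu²) = √(0.722 + 3.24) = 1.99, so δh/h = 0.0226.
Q is then a monomial in h, q:
δQ/Q = √((δh/h)² + (3·δq/q)²) = √(0.000512 + 0.116) = 0.342
Q = 9.97e+06, so δQ = 0.342 × 9.97e+06 = 3.41e+06.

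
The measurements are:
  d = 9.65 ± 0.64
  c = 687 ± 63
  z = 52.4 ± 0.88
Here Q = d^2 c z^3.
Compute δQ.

1.56e+09

Relative error in a monomial: (δQ/Q)² = Σ (nᵢ · δxᵢ/xᵢ)².
  (2·δd/d)² = (2×0.0663)² = 0.0176;  (1·δc/c)² = (1×0.0917)² = 0.00841;  (3·δz/z)² = (3×0.0168)² = 0.00254
δQ/Q = √(0.0285) = 0.169
Q = 9.2e+09, so δQ = 0.169 × 9.2e+09 = 1.56e+09.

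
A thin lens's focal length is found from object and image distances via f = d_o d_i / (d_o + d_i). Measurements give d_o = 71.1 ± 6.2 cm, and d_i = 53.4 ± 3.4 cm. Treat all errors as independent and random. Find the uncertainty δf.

∂f/∂d_o = (d_i/(d_o+d_i))² = 0.184;  ∂f/∂d_i = (d_o/(d_o+d_i))² = 0.326
δf = √((∂f/∂d_o · δd_o)² + (∂f/∂d_i · δd_i)²) = √(1.30 + 1.23) = 1.59 cm

1.59 cm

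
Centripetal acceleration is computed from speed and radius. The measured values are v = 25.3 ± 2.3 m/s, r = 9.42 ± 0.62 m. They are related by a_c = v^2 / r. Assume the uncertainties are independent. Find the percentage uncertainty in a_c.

Each factor contributes (exponent × relative error)² to (δa_c/a_c)²:
  (2·δv/v)² = (2×0.0909)² = 0.0331;  (-1·δr/r)² = (-1×0.0658)² = 0.00433
δa_c/a_c = √(0.0374) = 0.193

19.3%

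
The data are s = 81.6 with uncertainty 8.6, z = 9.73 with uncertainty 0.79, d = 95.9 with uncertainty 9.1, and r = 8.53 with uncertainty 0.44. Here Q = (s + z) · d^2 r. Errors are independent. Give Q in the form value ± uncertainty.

Let u = s + z = 91.3. δu = √(δs² + δz²) = √(74.0 + 0.624) = 8.64, so δu/u = 0.0946.
Q is then a monomial in u, d, r:
δQ/Q = √((δu/u)² + (2·δd/d)² + (1·δr/r)²) = √(0.00894 + 0.0360 + 0.00266) = 0.218
Q = 7.16e+06, so δQ = 0.218 × 7.16e+06 = 1.56e+06.

(7.16 ± 1.56) × 10^6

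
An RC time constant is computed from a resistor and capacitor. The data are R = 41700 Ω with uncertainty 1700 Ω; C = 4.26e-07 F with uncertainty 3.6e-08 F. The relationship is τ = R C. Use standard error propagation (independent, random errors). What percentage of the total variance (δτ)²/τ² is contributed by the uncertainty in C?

81.1%

(δτ/τ)² = (1·δR/R)² + (1·δC/C)²
  R term: (1×0.0408)² = 0.00166
  C term: (1×0.0845)² = 0.00714
Total = 0.00880. Share from C = 0.00714/0.00880 = 0.811.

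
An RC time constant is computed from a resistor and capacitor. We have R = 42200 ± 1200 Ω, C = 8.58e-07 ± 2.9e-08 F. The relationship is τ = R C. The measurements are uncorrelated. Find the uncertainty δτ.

0.00160 s

τ is a product of powers, so relative uncertainties combine in quadrature:
  (1·δR/R)² = (1×0.0284)² = 0.000809;  (1·δC/C)² = (1×0.0338)² = 0.00114
δτ/τ = √(0.00195) = 0.0442
τ = 0.0362 s, so δτ = 0.0442 × 0.0362 = 0.00160 s.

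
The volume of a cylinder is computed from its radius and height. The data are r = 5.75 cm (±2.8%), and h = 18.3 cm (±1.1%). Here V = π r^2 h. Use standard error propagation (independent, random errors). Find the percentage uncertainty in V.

V is a product of powers, so relative uncertainties combine in quadrature:
  (2·δr/r)² = (2×0.0280)² = 0.00314;  (1·δh/h)² = (1×0.0110)² = 0.000121
δV/V = √(0.00326) = 0.0571

5.71%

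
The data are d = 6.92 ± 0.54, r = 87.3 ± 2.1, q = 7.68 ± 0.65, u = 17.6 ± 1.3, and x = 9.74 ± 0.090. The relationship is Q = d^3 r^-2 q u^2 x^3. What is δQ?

Products/powers → add relative errors in quadrature, weighted by exponent:
  (3·δd/d)² = (3×0.0780)² = 0.0548;  (-2·δr/r)² = (-2×0.0241)² = 0.00231;  (1·δq/q)² = (1×0.0846)² = 0.00716;  (2·δu/u)² = (2×0.0739)² = 0.0218;  (3·δx/x)² = (3×0.00924)² = 0.000768
δQ/Q = √(0.0869) = 0.295
Q = 95600, so δQ = 0.295 × 95600 = 28200.

28200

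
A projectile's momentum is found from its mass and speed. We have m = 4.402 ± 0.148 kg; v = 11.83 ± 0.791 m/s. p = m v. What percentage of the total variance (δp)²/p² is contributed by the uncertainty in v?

79.8%

(δp/p)² = (1·δm/m)² + (1·δv/v)²
  m term: (1×0.0336)² = 0.00113
  v term: (1×0.0669)² = 0.00447
Total = 0.00560. Share from v = 0.00447/0.00560 = 0.798.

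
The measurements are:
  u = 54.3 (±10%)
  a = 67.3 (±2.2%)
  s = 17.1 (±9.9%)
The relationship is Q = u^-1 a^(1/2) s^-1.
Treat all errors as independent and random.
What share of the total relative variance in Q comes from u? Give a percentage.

(δQ/Q)² = (-1·δu/u)² + (½·δa/a)² + (-1·δs/s)²
  u term: (-1×0.100)² = 0.0100
  a term: (0.5×0.0220)² = 0.000121
  s term: (-1×0.0990)² = 0.00980
Total = 0.0199. Share from u = 0.0100/0.0199 = 0.502.

50.2%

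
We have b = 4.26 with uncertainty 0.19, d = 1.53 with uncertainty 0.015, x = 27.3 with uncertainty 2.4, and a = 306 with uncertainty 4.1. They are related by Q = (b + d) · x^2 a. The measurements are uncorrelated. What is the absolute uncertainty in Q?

Let u = b + d = 5.79. δu = √(δb² + δd²) = √(0.0361 + 0.000225) = 0.191, so δu/u = 0.0329.
Q is then a monomial in u, x, a:
δQ/Q = √((δu/u)² + (2·δx/x)² + (1·δa/a)²) = √(0.00108 + 0.0309 + 0.000180) = 0.179
Q = 1.32e+06, so δQ = 0.179 × 1.32e+06 = 2.37e+05.

2.37e+05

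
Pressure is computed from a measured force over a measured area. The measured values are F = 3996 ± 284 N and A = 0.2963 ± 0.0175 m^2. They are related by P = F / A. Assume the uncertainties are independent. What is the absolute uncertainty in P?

Products/powers → add relative errors in quadrature, weighted by exponent:
  (1·δF/F)² = (1×0.0711)² = 0.00505;  (-1·δA/A)² = (-1×0.0591)² = 0.00349
δP/P = √(0.00854) = 0.0924
P = 13490 Pa, so δP = 0.0924 × 13490 = 1250 Pa.

1250 Pa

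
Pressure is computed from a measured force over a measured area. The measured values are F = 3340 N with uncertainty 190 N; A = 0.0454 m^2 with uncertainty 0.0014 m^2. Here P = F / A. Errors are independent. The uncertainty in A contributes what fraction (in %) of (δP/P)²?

22.7%

(δP/P)² = (1·δF/F)² + (-1·δA/A)²
  F term: (1×0.0569)² = 0.00324
  A term: (-1×0.0308)² = 0.000951
Total = 0.00419. Share from A = 0.000951/0.00419 = 0.227.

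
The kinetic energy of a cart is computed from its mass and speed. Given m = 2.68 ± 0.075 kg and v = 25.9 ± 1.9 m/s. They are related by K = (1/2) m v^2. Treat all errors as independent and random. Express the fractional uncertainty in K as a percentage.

Products/powers → add relative errors in quadrature, weighted by exponent:
  (1·δm/m)² = (1×0.0280)² = 0.000783;  (2·δv/v)² = (2×0.0734)² = 0.0215
δK/K = √(0.0223) = 0.149

14.9%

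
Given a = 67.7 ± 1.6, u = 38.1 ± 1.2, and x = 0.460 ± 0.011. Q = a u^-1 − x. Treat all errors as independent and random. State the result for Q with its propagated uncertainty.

1.32 ± 0.0708

Let p = a·u^-1 = 1.78. δp/p = √((1·δa/a)² + (-1·δu/u)²) = √(0.000559 + 0.000992) = 0.0394, so δp = 0.0700.
Q = p − x: δQ = √(δp² + δx²) = √(0.00490 + 0.000121) = 0.0708
Q = 1.32.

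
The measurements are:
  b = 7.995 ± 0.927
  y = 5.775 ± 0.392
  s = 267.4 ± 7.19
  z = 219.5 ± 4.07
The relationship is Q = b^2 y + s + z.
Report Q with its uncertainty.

Let p = b^2·y = 369.1. δp/p = √((2·δb/b)² + (1·δy/y)²) = √(0.0538 + 0.00461) = 0.242, so δp = 89.2.
Q = p + s + z: δQ = √(δp² + δs² + δz²) = √(7960 + 51.7 + 16.6) = 89.6
Q = 856.0.

856.0 ± 89.6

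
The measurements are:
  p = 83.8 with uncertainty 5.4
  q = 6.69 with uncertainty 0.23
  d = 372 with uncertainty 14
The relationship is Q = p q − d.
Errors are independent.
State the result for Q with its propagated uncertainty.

189 ± 43.3

Let w = p·q = 561. δw/w = √((1·δp/p)² + (1·δq/q)²) = √(0.00415 + 0.00118) = 0.0730, so δw = 40.9.
Q = w − d: δQ = √(δw² + δd²) = √(1680 + 196) = 43.3
Q = 189.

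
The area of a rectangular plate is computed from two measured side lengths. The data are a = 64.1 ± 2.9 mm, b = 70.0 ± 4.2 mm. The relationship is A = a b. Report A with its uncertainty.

4490 ± 337 mm^2

A is a product of powers, so relative uncertainties combine in quadrature:
  (1·δa/a)² = (1×0.0452)² = 0.00205;  (1·δb/b)² = (1×0.0600)² = 0.00360
δA/A = √(0.00565) = 0.0751
A = 4490 mm^2, so δA = 0.0751 × 4490 = 337 mm^2.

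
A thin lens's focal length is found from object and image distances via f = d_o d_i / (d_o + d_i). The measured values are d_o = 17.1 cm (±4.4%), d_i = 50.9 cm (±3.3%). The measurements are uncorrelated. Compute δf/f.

0.0340

∂f/∂d_o = (d_i/(d_o+d_i))² = 0.560;  ∂f/∂d_i = (d_o/(d_o+d_i))² = 0.0632
δf = √((∂f/∂d_o · δd_o)² + (∂f/∂d_i · δd_i)²) = √(0.178 + 0.0113) = 0.435 cm
f = 12.8 cm, so δf/f = 0.435/12.8 = 0.0340.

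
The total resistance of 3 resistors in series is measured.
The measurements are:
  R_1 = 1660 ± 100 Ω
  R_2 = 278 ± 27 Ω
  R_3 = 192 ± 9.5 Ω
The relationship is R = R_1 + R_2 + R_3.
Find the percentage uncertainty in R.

For a sum/difference, combine absolute errors in quadrature:
  (δR_1)² = 10000;  (δR_2)² = 729;  (δR_3)² = 90.2
δR = √(10800) = 104 Ω
R = 2130 Ω, so δR/R = 104/2130 = 0.0488.

4.88%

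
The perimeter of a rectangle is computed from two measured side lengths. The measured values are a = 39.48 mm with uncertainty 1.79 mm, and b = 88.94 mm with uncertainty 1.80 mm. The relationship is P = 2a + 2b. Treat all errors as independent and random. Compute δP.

5.08 mm

Each term contributes (cᵢ δxᵢ)² to (δP)²:
  (2·δa)² = 12.8;  (2·δb)² = 13.0
δP = √(25.8) = 5.08 mm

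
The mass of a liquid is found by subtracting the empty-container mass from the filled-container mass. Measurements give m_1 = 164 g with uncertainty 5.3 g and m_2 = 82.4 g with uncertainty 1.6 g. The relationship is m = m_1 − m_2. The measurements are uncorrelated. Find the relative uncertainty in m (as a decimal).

m is a linear combination, so absolute uncertainties add in quadrature:
  (δm_1)² = 28.1;  (δm_2)² = 2.56
δm = √(30.6) = 5.54 g
m = 81.6 g, so δm/m = 5.54/81.6 = 0.0678.

0.0678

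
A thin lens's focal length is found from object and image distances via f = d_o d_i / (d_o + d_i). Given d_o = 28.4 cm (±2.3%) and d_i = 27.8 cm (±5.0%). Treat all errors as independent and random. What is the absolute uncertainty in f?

∂f/∂d_o = (d_i/(d_o+d_i))² = 0.245;  ∂f/∂d_i = (d_o/(d_o+d_i))² = 0.255
δf = √((∂f/∂d_o · δd_o)² + (∂f/∂d_i · δd_i)²) = √(0.0255 + 0.126) = 0.389 cm

0.389 cm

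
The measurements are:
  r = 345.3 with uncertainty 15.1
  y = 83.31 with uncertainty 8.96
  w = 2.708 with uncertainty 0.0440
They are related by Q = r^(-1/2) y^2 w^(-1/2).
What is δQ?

49.1

Since Q is a product/quotient, work with relative uncertainties:
  (−½·δr/r)² = (-0.5×0.0437)² = 0.000478;  (2·δy/y)² = (2×0.108)² = 0.0463;  (−½·δw/w)² = (-0.5×0.0162)² = 6.6e-05
δQ/Q = √(0.0468) = 0.216
Q = 227.0, so δQ = 0.216 × 227.0 = 49.1.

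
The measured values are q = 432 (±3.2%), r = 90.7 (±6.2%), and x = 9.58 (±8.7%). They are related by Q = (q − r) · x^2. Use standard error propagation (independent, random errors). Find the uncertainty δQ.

5620

Let u = q − r = 341. δu = √(δq² + δr²) = √(191 + 31.6) = 14.9, so δu/u = 0.0437.
Q is then a monomial in u, x:
δQ/Q = √((δu/u)² + (2·δx/x)²) = √(0.00191 + 0.0303) = 0.179
Q = 31300, so δQ = 0.179 × 31300 = 5620.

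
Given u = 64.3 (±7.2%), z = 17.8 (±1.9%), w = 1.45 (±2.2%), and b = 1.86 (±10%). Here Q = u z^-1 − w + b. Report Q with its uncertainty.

4.02 ± 0.329

Let p = u·z^-1 = 3.61. δp/p = √((1·δu/u)² + (-1·δz/z)²) = √(0.00518 + 0.000361) = 0.0745, so δp = 0.269.
Q = p − w + b: δQ = √(δp² + δw² + δb²) = √(0.0724 + 0.00102 + 0.0346) = 0.329
Q = 4.02.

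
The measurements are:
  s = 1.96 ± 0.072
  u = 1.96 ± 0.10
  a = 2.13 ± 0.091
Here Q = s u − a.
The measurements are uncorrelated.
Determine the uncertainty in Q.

Let p = s·u = 3.84. δp/p = √((1·δs/s)² + (1·δu/u)²) = √(0.00135 + 0.00260) = 0.0629, so δp = 0.242.
Q = p − a: δQ = √(δp² + δa²) = √(0.0583 + 0.00828) = 0.258

0.258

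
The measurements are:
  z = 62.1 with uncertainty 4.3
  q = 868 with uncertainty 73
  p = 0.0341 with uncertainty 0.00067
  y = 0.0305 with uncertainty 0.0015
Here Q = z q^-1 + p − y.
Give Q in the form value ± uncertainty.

0.0751 ± 0.00797

Let w = z·q^-1 = 0.0715. δw/w = √((1·δz/z)² + (-1·δq/q)²) = √(0.00479 + 0.00707) = 0.109, so δw = 0.00779.
Q = w + p − y: δQ = √(δw² + δp² + δy²) = √(6.07e-05 + 4.49e-07 + 2.25e-06) = 0.00797
Q = 0.0751.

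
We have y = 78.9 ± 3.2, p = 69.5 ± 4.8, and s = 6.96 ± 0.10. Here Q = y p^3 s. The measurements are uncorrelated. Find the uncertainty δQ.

3.9e+07

Products/powers → add relative errors in quadrature, weighted by exponent:
  (1·δy/y)² = (1×0.0406)² = 0.00164;  (3·δp/p)² = (3×0.0691)² = 0.0429;  (1·δs/s)² = (1×0.0144)² = 0.000206
δQ/Q = √(0.0448) = 0.212
Q = 1.84e+08, so δQ = 0.212 × 1.84e+08 = 3.9e+07.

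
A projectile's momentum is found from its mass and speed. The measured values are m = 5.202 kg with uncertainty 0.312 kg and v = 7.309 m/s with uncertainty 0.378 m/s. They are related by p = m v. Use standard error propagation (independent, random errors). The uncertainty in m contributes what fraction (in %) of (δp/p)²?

(δp/p)² = (1·δm/m)² + (1·δv/v)²
  m term: (1×0.0600)² = 0.00360
  v term: (1×0.0517)² = 0.00267
Total = 0.00627. Share from m = 0.00360/0.00627 = 0.574.

57.4%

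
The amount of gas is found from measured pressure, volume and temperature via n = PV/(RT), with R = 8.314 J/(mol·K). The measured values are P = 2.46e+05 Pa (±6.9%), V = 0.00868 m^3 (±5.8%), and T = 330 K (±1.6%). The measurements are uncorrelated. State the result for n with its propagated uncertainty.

Relative error in a monomial: (δn/n)² = Σ (nᵢ · δxᵢ/xᵢ)².
  (1·δP/P)² = (1×0.0690)² = 0.00476;  (1·δV/V)² = (1×0.0580)² = 0.00336;  (-1·δT/T)² = (-1×0.0160)² = 0.000256
δn/n = √(0.00838) = 0.0915
n = 0.778 mol, so δn = 0.0915 × 0.778 = 0.0712 mol.

0.778 ± 0.0712 mol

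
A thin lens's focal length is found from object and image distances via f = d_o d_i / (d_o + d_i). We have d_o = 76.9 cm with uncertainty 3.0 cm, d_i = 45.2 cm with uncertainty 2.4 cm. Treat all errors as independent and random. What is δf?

1.04 cm

∂f/∂d_o = (d_i/(d_o+d_i))² = 0.137;  ∂f/∂d_i = (d_o/(d_o+d_i))² = 0.397
δf = √((∂f/∂d_o · δd_o)² + (∂f/∂d_i · δd_i)²) = √(0.169 + 0.906) = 1.04 cm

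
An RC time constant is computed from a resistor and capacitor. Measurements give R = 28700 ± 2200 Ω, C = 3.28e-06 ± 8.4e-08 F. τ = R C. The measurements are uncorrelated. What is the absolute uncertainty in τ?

0.00761 s

Each factor contributes (exponent × relative error)² to (δτ/τ)²:
  (1·δR/R)² = (1×0.0767)² = 0.00588;  (1·δC/C)² = (1×0.0256)² = 0.000656
δτ/τ = √(0.00653) = 0.0808
τ = 0.0941 s, so δτ = 0.0808 × 0.0941 = 0.00761 s.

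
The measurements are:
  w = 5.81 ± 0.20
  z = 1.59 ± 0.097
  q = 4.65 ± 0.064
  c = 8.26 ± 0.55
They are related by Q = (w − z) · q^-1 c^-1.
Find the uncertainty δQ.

0.00945

Let u = w − z = 4.22. δu = √(δw² + δz²) = √(0.0400 + 0.00941) = 0.222, so δu/u = 0.0527.
Q is then a monomial in u, q, c:
δQ/Q = √((δu/u)² + (-1·δq/q)² + (-1·δc/c)²) = √(0.00277 + 0.000189 + 0.00443) = 0.0860
Q = 0.110, so δQ = 0.0860 × 0.110 = 0.00945.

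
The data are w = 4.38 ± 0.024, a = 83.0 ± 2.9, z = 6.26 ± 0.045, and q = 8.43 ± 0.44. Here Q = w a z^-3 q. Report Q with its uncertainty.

12.5 ± 0.832

Each factor contributes (exponent × relative error)² to (δQ/Q)²:
  (1·δw/w)² = (1×0.00548)² = 3e-05;  (1·δa/a)² = (1×0.0349)² = 0.00122;  (-3·δz/z)² = (-3×0.00719)² = 0.000465;  (1·δq/q)² = (1×0.0522)² = 0.00272
δQ/Q = √(0.00444) = 0.0666
Q = 12.5, so δQ = 0.0666 × 12.5 = 0.832.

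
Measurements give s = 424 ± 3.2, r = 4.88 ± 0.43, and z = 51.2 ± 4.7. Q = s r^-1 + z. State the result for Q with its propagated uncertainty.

Let p = s·r^-1 = 86.9. δp/p = √((1·δs/s)² + (-1·δr/r)²) = √(5.7e-05 + 0.00776) = 0.0884, so δp = 7.68.
Q = p + z: δQ = √(δp² + δz²) = √(59.0 + 22.1) = 9.01
Q = 138.

138 ± 9.01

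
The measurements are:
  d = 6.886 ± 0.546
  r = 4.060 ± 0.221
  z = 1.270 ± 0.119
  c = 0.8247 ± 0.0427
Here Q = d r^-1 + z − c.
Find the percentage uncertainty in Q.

Let p = d·r^-1 = 1.696. δp/p = √((1·δd/d)² + (-1·δr/r)²) = √(0.00629 + 0.00296) = 0.0962, so δp = 0.163.
Q = p + z − c: δQ = √(δp² + δz² + δc²) = √(0.0266 + 0.0142 + 0.00182) = 0.206
Q = 2.141, so δQ/Q = 0.206/2.141 = 0.0964.

9.64%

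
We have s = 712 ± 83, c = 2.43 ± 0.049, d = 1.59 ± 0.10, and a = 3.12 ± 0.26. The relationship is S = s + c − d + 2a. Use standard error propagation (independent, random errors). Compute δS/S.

S is a linear combination, so absolute uncertainties add in quadrature:
  (δs)² = 6890;  (δc)² = 0.00240;  (δd)² = 0.0100;  (2·δa)² = 0.270
δS = √(6890) = 83.0
S = 719, so δS/S = 83.0/719 = 0.115.

0.115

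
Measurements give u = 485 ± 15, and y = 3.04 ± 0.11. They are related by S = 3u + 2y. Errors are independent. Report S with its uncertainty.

S is a linear combination, so absolute uncertainties add in quadrature:
  (3·δu)² = 2020;  (2·δy)² = 0.0484
δS = √(2030) = 45.0
S = 1460.

1460 ± 45.0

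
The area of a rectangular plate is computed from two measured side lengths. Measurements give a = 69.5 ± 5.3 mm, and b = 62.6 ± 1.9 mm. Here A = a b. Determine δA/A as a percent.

8.21%

Products/powers → add relative errors in quadrature, weighted by exponent:
  (1·δa/a)² = (1×0.0763)² = 0.00582;  (1·δb/b)² = (1×0.0304)² = 0.000921
δA/A = √(0.00674) = 0.0821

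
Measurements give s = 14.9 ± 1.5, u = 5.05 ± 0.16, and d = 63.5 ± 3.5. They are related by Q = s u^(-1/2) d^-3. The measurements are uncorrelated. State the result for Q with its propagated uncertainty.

(2.59 ± 0.503) × 10^-5

For a monomial Q ∝ s, u^(-1/2), d^-3, fractional errors add in quadrature:
  (1·δs/s)² = (1×0.101)² = 0.0101;  (−½·δu/u)² = (-0.5×0.0317)² = 0.000251;  (-3·δd/d)² = (-3×0.0551)² = 0.0273
δQ/Q = √(0.0377) = 0.194
Q = 2.59e-05, so δQ = 0.194 × 2.59e-05 = 5.03e-06.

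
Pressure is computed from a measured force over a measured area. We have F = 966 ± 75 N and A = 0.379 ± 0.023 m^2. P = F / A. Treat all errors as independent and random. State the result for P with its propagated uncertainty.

Products/powers → add relative errors in quadrature, weighted by exponent:
  (1·δF/F)² = (1×0.0776)² = 0.00603;  (-1·δA/A)² = (-1×0.0607)² = 0.00368
δP/P = √(0.00971) = 0.0985
P = 2550 Pa, so δP = 0.0985 × 2550 = 251 Pa.

2550 ± 251 Pa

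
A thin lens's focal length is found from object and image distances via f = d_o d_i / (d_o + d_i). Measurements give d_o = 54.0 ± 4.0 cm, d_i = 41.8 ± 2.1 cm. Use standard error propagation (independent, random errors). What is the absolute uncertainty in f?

1.01 cm

∂f/∂d_o = (d_i/(d_o+d_i))² = 0.190;  ∂f/∂d_i = (d_o/(d_o+d_i))² = 0.318
δf = √((∂f/∂d_o · δd_o)² + (∂f/∂d_i · δd_i)²) = √(0.580 + 0.445) = 1.01 cm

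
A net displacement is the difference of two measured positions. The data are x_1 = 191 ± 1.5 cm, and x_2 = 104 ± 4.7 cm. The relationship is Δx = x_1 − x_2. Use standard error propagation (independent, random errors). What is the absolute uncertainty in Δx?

For a sum/difference, combine absolute errors in quadrature:
  (δx_1)² = 2.25;  (δx_2)² = 22.1
δΔx = √(24.3) = 4.93 cm

4.93 cm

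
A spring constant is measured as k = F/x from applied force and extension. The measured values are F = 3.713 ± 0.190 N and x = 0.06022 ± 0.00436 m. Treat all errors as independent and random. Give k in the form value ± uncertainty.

61.66 ± 5.47 N/m

Relative error in a monomial: (δk/k)² = Σ (nᵢ · δxᵢ/xᵢ)².
  (1·δF/F)² = (1×0.0512)² = 0.00262;  (-1·δx/x)² = (-1×0.0724)² = 0.00524
δk/k = √(0.00786) = 0.0887
k = 61.66 N/m, so δk = 0.0887 × 61.66 = 5.47 N/m.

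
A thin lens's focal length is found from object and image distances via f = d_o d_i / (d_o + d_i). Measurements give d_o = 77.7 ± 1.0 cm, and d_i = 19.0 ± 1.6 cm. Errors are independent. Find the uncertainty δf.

∂f/∂d_o = (d_i/(d_o+d_i))² = 0.0386;  ∂f/∂d_i = (d_o/(d_o+d_i))² = 0.646
δf = √((∂f/∂d_o · δd_o)² + (∂f/∂d_i · δd_i)²) = √(0.00149 + 1.07) = 1.03 cm

1.03 cm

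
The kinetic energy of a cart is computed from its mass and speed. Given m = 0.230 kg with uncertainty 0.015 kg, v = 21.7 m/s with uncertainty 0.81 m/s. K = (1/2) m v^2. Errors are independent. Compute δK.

5.37 J

K is a product of powers, so relative uncertainties combine in quadrature:
  (1·δm/m)² = (1×0.0652)² = 0.00425;  (2·δv/v)² = (2×0.0373)² = 0.00557
δK/K = √(0.00983) = 0.0991
K = 54.2 J, so δK = 0.0991 × 54.2 = 5.37 J.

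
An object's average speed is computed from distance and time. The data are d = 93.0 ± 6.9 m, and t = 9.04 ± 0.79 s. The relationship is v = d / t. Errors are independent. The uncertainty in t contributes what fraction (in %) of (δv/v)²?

58.1%

(δv/v)² = (1·δd/d)² + (-1·δt/t)²
  d term: (1×0.0742)² = 0.00550
  t term: (-1×0.0874)² = 0.00764
Total = 0.0131. Share from t = 0.00764/0.0131 = 0.581.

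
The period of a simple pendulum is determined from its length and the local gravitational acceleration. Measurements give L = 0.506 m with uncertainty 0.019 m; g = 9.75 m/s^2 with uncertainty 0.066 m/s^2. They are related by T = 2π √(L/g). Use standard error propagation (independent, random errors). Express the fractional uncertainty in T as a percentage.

1.91%

Products/powers → add relative errors in quadrature, weighted by exponent:
  (½·δL/L)² = (0.5×0.0375)² = 0.000352;  (−½·δg/g)² = (-0.5×0.00677)² = 1.15e-05
δT/T = √(0.000364) = 0.0191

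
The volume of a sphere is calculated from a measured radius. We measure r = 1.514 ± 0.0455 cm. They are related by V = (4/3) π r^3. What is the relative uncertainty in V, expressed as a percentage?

For a monomial V ∝ r^3, fractional errors add in quadrature:
  (3·δr/r)² = (3×0.0301)² = 0.00813
δV/V = √(0.00813) = 0.0902

9.02%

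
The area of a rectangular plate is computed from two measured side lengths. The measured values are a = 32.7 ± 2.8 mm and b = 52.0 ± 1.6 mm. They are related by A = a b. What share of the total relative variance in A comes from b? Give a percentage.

11.4%

(δA/A)² = (1·δa/a)² + (1·δb/b)²
  a term: (1×0.0856)² = 0.00733
  b term: (1×0.0308)² = 0.000947
Total = 0.00828. Share from b = 0.000947/0.00828 = 0.114.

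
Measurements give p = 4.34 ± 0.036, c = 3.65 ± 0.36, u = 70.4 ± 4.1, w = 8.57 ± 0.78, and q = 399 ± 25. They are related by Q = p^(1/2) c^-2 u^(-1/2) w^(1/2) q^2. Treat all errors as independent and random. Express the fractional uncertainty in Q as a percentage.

24.0%

Each factor contributes (exponent × relative error)² to (δQ/Q)²:
  (½·δp/p)² = (0.5×0.00829)² = 1.72e-05;  (-2·δc/c)² = (-2×0.0986)² = 0.0389;  (−½·δu/u)² = (-0.5×0.0582)² = 0.000848;  (½·δw/w)² = (0.5×0.0910)² = 0.00207;  (2·δq/q)² = (2×0.0627)² = 0.0157
δQ/Q = √(0.0576) = 0.240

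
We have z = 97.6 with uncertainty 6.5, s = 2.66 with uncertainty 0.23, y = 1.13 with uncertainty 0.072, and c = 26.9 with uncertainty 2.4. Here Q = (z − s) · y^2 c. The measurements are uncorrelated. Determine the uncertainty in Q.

Let u = z − s = 94.9. δu = √(δz² + δs²) = √(42.2 + 0.0529) = 6.50, so δu/u = 0.0685.
Q is then a monomial in u, y, c:
δQ/Q = √((δu/u)² + (2·δy/y)² + (1·δc/c)²) = √(0.00469 + 0.0162 + 0.00796) = 0.170
Q = 3260, so δQ = 0.170 × 3260 = 554.

554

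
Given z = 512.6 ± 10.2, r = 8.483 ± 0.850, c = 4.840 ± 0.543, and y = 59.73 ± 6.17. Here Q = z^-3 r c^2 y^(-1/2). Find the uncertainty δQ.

Relative error in a monomial: (δQ/Q)² = Σ (nᵢ · δxᵢ/xᵢ)².
  (-3·δz/z)² = (-3×0.0199)² = 0.00356;  (1·δr/r)² = (1×0.100)² = 0.0100;  (2·δc/c)² = (2×0.112)² = 0.0503;  (−½·δy/y)² = (-0.5×0.103)² = 0.00267
δQ/Q = √(0.0666) = 0.258
Q = 1.909e-07, so δQ = 0.258 × 1.909e-07 = 4.93e-08.

4.93e-08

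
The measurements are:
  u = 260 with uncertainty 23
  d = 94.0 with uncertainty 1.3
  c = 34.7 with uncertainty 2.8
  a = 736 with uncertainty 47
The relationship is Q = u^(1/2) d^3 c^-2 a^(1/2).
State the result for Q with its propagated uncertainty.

(3.02 ± 0.529) × 10^5

Q is a product of powers, so relative uncertainties combine in quadrature:
  (½·δu/u)² = (0.5×0.0885)² = 0.00196;  (3·δd/d)² = (3×0.0138)² = 0.00172;  (-2·δc/c)² = (-2×0.0807)² = 0.0260;  (½·δa/a)² = (0.5×0.0639)² = 0.00102
δQ/Q = √(0.0307) = 0.175
Q = 3.02e+05, so δQ = 0.175 × 3.02e+05 = 52900.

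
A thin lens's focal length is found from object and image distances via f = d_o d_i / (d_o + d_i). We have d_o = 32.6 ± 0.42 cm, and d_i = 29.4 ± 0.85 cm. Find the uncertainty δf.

0.253 cm

∂f/∂d_o = (d_i/(d_o+d_i))² = 0.225;  ∂f/∂d_i = (d_o/(d_o+d_i))² = 0.276
δf = √((∂f/∂d_o · δd_o)² + (∂f/∂d_i · δd_i)²) = √(0.00892 + 0.0552) = 0.253 cm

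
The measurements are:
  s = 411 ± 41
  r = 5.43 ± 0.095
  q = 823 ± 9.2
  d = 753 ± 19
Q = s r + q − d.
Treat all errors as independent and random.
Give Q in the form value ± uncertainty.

Let p = s·r = 2230. δp/p = √((1·δs/s)² + (1·δr/r)²) = √(0.00995 + 0.000306) = 0.101, so δp = 226.
Q = p + q − d: δQ = √(δp² + δq² + δd²) = √(51100 + 84.6 + 361) = 227
Q = 2300.

2300 ± 227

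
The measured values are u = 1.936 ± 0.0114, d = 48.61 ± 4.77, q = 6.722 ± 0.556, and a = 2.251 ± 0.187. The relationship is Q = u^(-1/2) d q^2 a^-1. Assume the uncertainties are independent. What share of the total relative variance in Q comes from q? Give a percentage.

62.3%

(δQ/Q)² = (−½·δu/u)² + (1·δd/d)² + (2·δq/q)² + (-1·δa/a)²
  u term: (-0.5×0.00589)² = 8.67e-06
  d term: (1×0.0981)² = 0.00963
  q term: (2×0.0827)² = 0.0274
  a term: (-1×0.0831)² = 0.00690
Total = 0.0439. Share from q = 0.0274/0.0439 = 0.623.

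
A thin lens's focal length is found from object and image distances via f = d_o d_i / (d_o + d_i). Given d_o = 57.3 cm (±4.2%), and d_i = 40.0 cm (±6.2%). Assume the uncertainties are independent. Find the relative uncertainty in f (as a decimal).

∂f/∂d_o = (d_i/(d_o+d_i))² = 0.169;  ∂f/∂d_i = (d_o/(d_o+d_i))² = 0.347
δf = √((∂f/∂d_o · δd_o)² + (∂f/∂d_i · δd_i)²) = √(0.165 + 0.740) = 0.951 cm
f = 23.6 cm, so δf/f = 0.951/23.6 = 0.0404.

0.0404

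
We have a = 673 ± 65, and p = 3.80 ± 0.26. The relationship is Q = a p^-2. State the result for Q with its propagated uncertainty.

Since Q is a product/quotient, work with relative uncertainties:
  (1·δa/a)² = (1×0.0966)² = 0.00933;  (-2·δp/p)² = (-2×0.0684)² = 0.0187
δQ/Q = √(0.0281) = 0.167
Q = 46.6, so δQ = 0.167 × 46.6 = 7.81.

46.6 ± 7.81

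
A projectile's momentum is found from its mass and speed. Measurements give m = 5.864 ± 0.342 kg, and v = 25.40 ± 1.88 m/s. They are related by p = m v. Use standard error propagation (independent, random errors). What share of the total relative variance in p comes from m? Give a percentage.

(δp/p)² = (1·δm/m)² + (1·δv/v)²
  m term: (1×0.0583)² = 0.00340
  v term: (1×0.0740)² = 0.00548
Total = 0.00888. Share from m = 0.00340/0.00888 = 0.383.

38.3%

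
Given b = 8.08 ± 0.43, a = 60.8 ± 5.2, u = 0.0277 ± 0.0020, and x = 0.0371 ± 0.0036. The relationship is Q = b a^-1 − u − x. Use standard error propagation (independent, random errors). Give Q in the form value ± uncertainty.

0.0681 ± 0.0140

Let p = b·a^-1 = 0.133. δp/p = √((1·δb/b)² + (-1·δa/a)²) = √(0.00283 + 0.00731) = 0.101, so δp = 0.0134.
Q = p − u − x: δQ = √(δp² + δu² + δx²) = √(0.000179 + 4e-06 + 1.3e-05) = 0.0140
Q = 0.0681.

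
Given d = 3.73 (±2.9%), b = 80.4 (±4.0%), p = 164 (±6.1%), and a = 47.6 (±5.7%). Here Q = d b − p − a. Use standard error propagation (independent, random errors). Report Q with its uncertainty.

Let w = d·b = 300. δw/w = √((1·δd/d)² + (1·δb/b)²) = √(0.000841 + 0.00160) = 0.0494, so δw = 14.8.
Q = w − p − a: δQ = √(δw² + δp² + δa²) = √(220 + 100 + 7.36) = 18.1
Q = 88.3.

88.3 ± 18.1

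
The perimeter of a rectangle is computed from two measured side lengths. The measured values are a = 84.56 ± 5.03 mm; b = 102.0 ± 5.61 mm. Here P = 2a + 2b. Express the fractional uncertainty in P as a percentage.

P is a linear combination, so absolute uncertainties add in quadrature:
  (2·δa)² = 101;  (2·δb)² = 126
δP = √(227) = 15.1 mm
P = 373.1 mm, so δP/P = 15.1/373.1 = 0.0404.

4.04%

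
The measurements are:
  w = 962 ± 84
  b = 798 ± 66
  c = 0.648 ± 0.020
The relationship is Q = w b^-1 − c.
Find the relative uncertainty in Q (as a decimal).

Let p = w·b^-1 = 1.21. δp/p = √((1·δw/w)² + (-1·δb/b)²) = √(0.00762 + 0.00684) = 0.120, so δp = 0.145.
Q = p − c: δQ = √(δp² + δc²) = √(0.0210 + 0.000400) = 0.146
Q = 0.558, so δQ/Q = 0.146/0.558 = 0.263.

0.263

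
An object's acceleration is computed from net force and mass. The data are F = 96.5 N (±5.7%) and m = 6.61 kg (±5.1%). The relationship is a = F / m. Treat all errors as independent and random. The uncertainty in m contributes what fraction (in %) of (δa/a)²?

44.5%

(δa/a)² = (1·δF/F)² + (-1·δm/m)²
  F term: (1×0.0570)² = 0.00325
  m term: (-1×0.0510)² = 0.00260
Total = 0.00585. Share from m = 0.00260/0.00585 = 0.445.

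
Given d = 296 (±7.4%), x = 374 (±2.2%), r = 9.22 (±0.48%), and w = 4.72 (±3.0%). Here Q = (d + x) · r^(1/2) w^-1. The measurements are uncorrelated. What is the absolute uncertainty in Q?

19.9

Let u = d + x = 670. δu = √(δd² + δx²) = √(480 + 67.7) = 23.4, so δu/u = 0.0349.
Q is then a monomial in u, r, w:
δQ/Q = √((δu/u)² + (½·δr/r)² + (-1·δw/w)²) = √(0.00122 + 5.76e-06 + 0.000900) = 0.0461
Q = 431, so δQ = 0.0461 × 431 = 19.9.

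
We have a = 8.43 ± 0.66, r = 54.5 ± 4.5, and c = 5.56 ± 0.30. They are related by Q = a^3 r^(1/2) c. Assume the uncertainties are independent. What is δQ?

6010

Products/powers → add relative errors in quadrature, weighted by exponent:
  (3·δa/a)² = (3×0.0783)² = 0.0552;  (½·δr/r)² = (0.5×0.0826)² = 0.00170;  (1·δc/c)² = (1×0.0540)² = 0.00291
δQ/Q = √(0.0598) = 0.245
Q = 24600, so δQ = 0.245 × 24600 = 6010.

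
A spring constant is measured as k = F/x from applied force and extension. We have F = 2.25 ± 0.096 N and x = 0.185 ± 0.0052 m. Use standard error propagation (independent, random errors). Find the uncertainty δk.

0.621 N/m

Each factor contributes (exponent × relative error)² to (δk/k)²:
  (1·δF/F)² = (1×0.0427)² = 0.00182;  (-1·δx/x)² = (-1×0.0281)² = 0.000790
δk/k = √(0.00261) = 0.0511
k = 12.2 N/m, so δk = 0.0511 × 12.2 = 0.621 N/m.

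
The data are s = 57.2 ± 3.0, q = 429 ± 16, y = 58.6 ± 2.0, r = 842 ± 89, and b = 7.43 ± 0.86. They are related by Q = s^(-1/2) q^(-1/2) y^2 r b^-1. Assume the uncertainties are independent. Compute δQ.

432

Q is a product of powers, so relative uncertainties combine in quadrature:
  (−½·δs/s)² = (-0.5×0.0524)² = 0.000688;  (−½·δq/q)² = (-0.5×0.0373)² = 0.000348;  (2·δy/y)² = (2×0.0341)² = 0.00466;  (1·δr/r)² = (1×0.106)² = 0.0112;  (-1·δb/b)² = (-1×0.116)² = 0.0134
δQ/Q = √(0.0303) = 0.174
Q = 2480, so δQ = 0.174 × 2480 = 432.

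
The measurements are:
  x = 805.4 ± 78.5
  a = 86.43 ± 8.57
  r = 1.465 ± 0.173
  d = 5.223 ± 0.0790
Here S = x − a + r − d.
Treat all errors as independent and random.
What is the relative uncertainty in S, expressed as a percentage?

11.0%

Absolute uncertainties add in quadrature for a linear combination:
  (δx)² = 6160;  (δa)² = 73.4;  (δr)² = 0.0299;  (δd)² = 0.00624
δS = √(6240) = 79.0
S = 715.2, so δS/S = 79.0/715.2 = 0.110.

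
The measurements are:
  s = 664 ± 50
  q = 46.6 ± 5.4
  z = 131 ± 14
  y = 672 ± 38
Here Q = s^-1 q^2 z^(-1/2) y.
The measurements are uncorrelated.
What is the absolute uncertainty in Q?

49.1

Relative error in a monomial: (δQ/Q)² = Σ (nᵢ · δxᵢ/xᵢ)².
  (-1·δs/s)² = (-1×0.0753)² = 0.00567;  (2·δq/q)² = (2×0.116)² = 0.0537;  (−½·δz/z)² = (-0.5×0.107)² = 0.00286;  (1·δy/y)² = (1×0.0565)² = 0.00320
δQ/Q = √(0.0654) = 0.256
Q = 192, so δQ = 0.256 × 192 = 49.1.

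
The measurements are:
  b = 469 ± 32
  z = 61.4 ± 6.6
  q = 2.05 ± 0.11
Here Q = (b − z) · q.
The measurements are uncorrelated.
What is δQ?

80.6

Let u = b − z = 408. δu = √(δb² + δz²) = √(1020 + 43.6) = 32.7, so δu/u = 0.0802.
Q is then a monomial in u, q:
δQ/Q = √((δu/u)² + (1·δq/q)²) = √(0.00643 + 0.00288) = 0.0965
Q = 836, so δQ = 0.0965 × 836 = 80.6.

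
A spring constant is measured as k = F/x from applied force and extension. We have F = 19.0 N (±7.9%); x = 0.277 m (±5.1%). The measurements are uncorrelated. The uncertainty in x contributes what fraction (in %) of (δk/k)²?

(δk/k)² = (1·δF/F)² + (-1·δx/x)²
  F term: (1×0.0790)² = 0.00624
  x term: (-1×0.0510)² = 0.00260
Total = 0.00884. Share from x = 0.00260/0.00884 = 0.294.

29.4%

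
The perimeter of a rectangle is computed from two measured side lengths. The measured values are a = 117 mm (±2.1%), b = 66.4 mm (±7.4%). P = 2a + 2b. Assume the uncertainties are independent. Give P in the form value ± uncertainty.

367 ± 11.0 mm

P is a linear combination, so absolute uncertainties add in quadrature:
  (2·δa)² = 24.1;  (2·δb)² = 96.6
δP = √(121) = 11.0 mm
P = 367 mm.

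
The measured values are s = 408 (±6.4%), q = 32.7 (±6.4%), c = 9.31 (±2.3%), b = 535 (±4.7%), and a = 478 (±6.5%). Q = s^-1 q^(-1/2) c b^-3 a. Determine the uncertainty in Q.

2.15e-09

Each factor contributes (exponent × relative error)² to (δQ/Q)²:
  (-1·δs/s)² = (-1×0.0640)² = 0.00410;  (−½·δq/q)² = (-0.5×0.0640)² = 0.00102;  (1·δc/c)² = (1×0.0230)² = 0.000529;  (-3·δb/b)² = (-3×0.0470)² = 0.0199;  (1·δa/a)² = (1×0.0650)² = 0.00423
δQ/Q = √(0.0298) = 0.172
Q = 1.25e-08, so δQ = 0.172 × 1.25e-08 = 2.15e-09.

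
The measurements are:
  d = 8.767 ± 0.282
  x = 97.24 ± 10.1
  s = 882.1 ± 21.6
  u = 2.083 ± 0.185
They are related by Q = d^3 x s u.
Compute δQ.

Since Q is a product/quotient, work with relative uncertainties:
  (3·δd/d)² = (3×0.0322)² = 0.00931;  (1·δx/x)² = (1×0.104)² = 0.0108;  (1·δs/s)² = (1×0.0245)² = 0.000600;  (1·δu/u)² = (1×0.0888)² = 0.00789
δQ/Q = √(0.0286) = 0.169
Q = 1.204e+08, so δQ = 0.169 × 1.204e+08 = 2.04e+07.

2.04e+07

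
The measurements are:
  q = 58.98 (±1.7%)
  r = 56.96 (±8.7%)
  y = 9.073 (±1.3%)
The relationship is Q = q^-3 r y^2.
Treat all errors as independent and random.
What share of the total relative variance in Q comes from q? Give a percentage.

24.0%

(δQ/Q)² = (-3·δq/q)² + (1·δr/r)² + (2·δy/y)²
  q term: (-3×0.0170)² = 0.00260
  r term: (1×0.0870)² = 0.00757
  y term: (2×0.0130)² = 0.000676
Total = 0.0108. Share from q = 0.00260/0.0108 = 0.240.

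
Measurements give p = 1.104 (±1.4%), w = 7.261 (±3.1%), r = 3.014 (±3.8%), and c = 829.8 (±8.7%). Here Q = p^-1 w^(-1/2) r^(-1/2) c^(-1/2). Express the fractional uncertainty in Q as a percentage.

Q is a product of powers, so relative uncertainties combine in quadrature:
  (-1·δp/p)² = (-1×0.0140)² = 0.000196;  (−½·δw/w)² = (-0.5×0.0310)² = 0.000240;  (−½·δr/r)² = (-0.5×0.0380)² = 0.000361;  (−½·δc/c)² = (-0.5×0.0870)² = 0.00189
δQ/Q = √(0.00269) = 0.0519

5.19%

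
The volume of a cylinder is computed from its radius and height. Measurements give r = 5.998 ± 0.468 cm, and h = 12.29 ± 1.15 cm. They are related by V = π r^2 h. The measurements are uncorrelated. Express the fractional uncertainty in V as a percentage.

18.2%

For a monomial V ∝ r^2, h, fractional errors add in quadrature:
  (2·δr/r)² = (2×0.0780)² = 0.0244;  (1·δh/h)² = (1×0.0936)² = 0.00876
δV/V = √(0.0331) = 0.182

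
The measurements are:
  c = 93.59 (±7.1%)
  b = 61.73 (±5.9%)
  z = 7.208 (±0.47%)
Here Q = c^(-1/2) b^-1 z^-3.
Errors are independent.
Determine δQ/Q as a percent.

Relative error in a monomial: (δQ/Q)² = Σ (nᵢ · δxᵢ/xᵢ)².
  (−½·δc/c)² = (-0.5×0.0710)² = 0.00126;  (-1·δb/b)² = (-1×0.0590)² = 0.00348;  (-3·δz/z)² = (-3×0.00470)² = 0.000199
δQ/Q = √(0.00494) = 0.0703

7.03%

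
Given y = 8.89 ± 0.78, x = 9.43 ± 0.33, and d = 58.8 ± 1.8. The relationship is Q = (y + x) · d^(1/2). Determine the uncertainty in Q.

Let u = y + x = 18.3. δu = √(δy² + δx²) = √(0.608 + 0.109) = 0.847, so δu/u = 0.0462.
Q is then a monomial in u, d:
δQ/Q = √((δu/u)² + (½·δd/d)²) = √(0.00214 + 0.000234) = 0.0487
Q = 140, so δQ = 0.0487 × 140 = 6.84.

6.84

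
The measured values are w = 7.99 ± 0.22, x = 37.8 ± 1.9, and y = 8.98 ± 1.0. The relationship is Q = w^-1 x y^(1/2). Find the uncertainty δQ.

Relative error in a monomial: (δQ/Q)² = Σ (nᵢ · δxᵢ/xᵢ)².
  (-1·δw/w)² = (-1×0.0275)² = 0.000758;  (1·δx/x)² = (1×0.0503)² = 0.00253;  (½·δy/y)² = (0.5×0.111)² = 0.00310
δQ/Q = √(0.00638) = 0.0799
Q = 14.2, so δQ = 0.0799 × 14.2 = 1.13.

1.13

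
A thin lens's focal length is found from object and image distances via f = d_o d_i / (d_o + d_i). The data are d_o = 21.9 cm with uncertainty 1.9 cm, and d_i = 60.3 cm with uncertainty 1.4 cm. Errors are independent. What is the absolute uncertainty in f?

1.03 cm

∂f/∂d_o = (d_i/(d_o+d_i))² = 0.538;  ∂f/∂d_i = (d_o/(d_o+d_i))² = 0.0710
δf = √((∂f/∂d_o · δd_o)² + (∂f/∂d_i · δd_i)²) = √(1.05 + 0.00988) = 1.03 cm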